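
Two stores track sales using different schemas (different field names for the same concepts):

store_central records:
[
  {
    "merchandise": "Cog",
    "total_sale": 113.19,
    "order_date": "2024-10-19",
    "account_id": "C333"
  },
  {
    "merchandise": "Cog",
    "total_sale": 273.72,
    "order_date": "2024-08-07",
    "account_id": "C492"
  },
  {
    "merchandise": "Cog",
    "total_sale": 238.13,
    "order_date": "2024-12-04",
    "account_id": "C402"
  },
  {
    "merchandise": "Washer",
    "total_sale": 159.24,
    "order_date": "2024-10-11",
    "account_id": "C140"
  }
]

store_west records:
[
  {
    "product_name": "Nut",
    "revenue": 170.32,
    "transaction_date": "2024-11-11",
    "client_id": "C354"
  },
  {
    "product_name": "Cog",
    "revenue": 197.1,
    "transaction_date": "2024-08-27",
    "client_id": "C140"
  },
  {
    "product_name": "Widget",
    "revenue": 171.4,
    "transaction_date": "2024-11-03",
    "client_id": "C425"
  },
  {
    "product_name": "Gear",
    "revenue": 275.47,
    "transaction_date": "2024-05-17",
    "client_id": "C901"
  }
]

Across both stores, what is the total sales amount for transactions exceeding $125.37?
1485.38

Schema mapping: "total_sale" (store_central) = "revenue" (store_west) = sale amount

Sum of sales > $125.37 in store_central: 671.09
Sum of sales > $125.37 in store_west: 814.29

Total: 671.09 + 814.29 = 1485.38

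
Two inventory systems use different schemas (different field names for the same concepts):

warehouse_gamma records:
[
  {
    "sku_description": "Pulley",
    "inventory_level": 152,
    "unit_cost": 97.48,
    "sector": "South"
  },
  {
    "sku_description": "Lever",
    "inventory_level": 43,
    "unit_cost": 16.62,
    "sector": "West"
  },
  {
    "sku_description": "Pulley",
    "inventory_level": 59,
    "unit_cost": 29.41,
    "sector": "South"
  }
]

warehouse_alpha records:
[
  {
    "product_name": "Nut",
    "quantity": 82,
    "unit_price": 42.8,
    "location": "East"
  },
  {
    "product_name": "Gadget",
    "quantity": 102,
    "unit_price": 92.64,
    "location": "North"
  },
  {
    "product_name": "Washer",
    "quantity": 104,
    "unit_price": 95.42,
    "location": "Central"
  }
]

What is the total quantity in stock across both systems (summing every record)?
542

To reconcile these schemas, identify the field holding the quantity in stock in each system:
1. In warehouse_gamma it is "inventory_level"
2. In warehouse_alpha it is "quantity"

From warehouse_gamma: 152 + 43 + 59 = 254
From warehouse_alpha: 82 + 102 + 104 = 288

Total: 254 + 288 = 542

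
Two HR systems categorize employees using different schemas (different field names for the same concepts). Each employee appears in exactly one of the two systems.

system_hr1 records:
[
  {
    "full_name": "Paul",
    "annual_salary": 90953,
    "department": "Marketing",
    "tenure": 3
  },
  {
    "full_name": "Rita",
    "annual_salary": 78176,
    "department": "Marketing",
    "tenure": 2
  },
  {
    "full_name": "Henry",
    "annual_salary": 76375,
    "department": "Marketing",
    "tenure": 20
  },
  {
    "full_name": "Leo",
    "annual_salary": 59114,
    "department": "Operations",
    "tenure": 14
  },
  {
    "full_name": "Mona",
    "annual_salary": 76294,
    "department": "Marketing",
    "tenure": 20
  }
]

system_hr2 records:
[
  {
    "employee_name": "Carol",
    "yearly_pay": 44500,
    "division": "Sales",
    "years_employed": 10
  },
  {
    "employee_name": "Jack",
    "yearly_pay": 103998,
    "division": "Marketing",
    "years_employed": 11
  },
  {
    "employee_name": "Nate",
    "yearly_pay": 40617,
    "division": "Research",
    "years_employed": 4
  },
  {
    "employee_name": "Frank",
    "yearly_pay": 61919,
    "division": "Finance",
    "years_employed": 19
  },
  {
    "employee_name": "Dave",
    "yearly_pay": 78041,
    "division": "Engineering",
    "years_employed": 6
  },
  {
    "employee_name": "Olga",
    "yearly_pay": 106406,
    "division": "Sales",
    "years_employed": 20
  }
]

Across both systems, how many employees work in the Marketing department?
5

Schema mapping: "department" (system_hr1) = "division" (system_hr2) = department

Marketing employees in system_hr1: 4
Marketing employees in system_hr2: 1

Total in Marketing: 4 + 1 = 5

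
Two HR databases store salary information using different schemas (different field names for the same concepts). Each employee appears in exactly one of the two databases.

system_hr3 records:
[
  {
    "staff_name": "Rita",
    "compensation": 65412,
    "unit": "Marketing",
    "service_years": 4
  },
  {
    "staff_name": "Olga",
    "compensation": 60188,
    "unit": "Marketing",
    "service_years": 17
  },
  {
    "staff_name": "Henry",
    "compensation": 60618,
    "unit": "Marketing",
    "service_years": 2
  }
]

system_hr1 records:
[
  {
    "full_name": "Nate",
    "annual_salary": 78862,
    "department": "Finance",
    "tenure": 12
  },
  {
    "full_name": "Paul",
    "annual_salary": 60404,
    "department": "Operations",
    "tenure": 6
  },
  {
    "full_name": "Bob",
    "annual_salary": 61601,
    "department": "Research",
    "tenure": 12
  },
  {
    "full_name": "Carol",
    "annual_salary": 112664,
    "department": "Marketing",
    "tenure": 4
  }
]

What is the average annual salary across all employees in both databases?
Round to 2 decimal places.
71392.71

Schema mapping: "compensation" (system_hr3) = "annual_salary" (system_hr1) = annual salary

All salaries: [65412, 60188, 60618, 78862, 60404, 61601, 112664]
Sum: 499749
Count: 7
Average: 499749 / 7 = 71392.71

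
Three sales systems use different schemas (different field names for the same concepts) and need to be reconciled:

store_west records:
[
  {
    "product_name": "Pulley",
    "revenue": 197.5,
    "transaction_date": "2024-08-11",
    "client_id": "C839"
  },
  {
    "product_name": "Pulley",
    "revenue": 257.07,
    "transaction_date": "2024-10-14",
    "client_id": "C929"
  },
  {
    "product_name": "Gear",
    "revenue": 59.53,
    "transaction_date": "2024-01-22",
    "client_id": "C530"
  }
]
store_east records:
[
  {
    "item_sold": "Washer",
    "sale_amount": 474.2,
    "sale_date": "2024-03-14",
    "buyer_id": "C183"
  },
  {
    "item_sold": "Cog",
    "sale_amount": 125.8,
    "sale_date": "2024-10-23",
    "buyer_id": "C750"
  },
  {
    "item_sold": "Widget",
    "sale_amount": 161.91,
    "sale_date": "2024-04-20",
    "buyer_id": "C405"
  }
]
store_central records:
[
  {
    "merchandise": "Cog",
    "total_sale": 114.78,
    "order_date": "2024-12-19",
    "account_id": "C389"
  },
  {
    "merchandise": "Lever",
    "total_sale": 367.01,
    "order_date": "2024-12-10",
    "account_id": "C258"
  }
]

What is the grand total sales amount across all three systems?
1757.8

Schema reconciliation - all amount fields map to sale amount:

store_west (revenue): 514.1
store_east (sale_amount): 761.91
store_central (total_sale): 481.79

Grand total: 1757.8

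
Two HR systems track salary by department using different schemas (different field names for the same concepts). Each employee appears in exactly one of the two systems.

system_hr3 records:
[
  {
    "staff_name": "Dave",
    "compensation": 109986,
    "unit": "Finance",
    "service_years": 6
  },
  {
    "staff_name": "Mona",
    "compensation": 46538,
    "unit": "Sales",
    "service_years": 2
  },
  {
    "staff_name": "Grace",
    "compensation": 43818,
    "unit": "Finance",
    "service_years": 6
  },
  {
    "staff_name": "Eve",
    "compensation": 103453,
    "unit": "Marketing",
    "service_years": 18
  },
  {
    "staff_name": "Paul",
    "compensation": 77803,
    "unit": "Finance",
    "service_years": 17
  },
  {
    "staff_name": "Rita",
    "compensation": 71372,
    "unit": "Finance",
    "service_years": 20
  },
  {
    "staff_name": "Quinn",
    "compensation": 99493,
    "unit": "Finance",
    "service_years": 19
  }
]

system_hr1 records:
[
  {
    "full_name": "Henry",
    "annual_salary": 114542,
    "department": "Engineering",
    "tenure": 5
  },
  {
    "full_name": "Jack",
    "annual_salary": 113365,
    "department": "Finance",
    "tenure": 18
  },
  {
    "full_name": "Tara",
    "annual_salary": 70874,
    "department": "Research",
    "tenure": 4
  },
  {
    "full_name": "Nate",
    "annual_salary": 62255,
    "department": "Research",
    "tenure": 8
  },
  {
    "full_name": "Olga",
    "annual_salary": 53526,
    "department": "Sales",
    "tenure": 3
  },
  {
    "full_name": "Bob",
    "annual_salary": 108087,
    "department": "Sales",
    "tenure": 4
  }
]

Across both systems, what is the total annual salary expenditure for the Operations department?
0

Schema mappings:
- "unit" (system_hr3) = "department" (system_hr1) = department
- "compensation" (system_hr3) = "annual_salary" (system_hr1) = salary

Operations salaries from system_hr3: 0
Operations salaries from system_hr1: 0

Total: 0 + 0 = 0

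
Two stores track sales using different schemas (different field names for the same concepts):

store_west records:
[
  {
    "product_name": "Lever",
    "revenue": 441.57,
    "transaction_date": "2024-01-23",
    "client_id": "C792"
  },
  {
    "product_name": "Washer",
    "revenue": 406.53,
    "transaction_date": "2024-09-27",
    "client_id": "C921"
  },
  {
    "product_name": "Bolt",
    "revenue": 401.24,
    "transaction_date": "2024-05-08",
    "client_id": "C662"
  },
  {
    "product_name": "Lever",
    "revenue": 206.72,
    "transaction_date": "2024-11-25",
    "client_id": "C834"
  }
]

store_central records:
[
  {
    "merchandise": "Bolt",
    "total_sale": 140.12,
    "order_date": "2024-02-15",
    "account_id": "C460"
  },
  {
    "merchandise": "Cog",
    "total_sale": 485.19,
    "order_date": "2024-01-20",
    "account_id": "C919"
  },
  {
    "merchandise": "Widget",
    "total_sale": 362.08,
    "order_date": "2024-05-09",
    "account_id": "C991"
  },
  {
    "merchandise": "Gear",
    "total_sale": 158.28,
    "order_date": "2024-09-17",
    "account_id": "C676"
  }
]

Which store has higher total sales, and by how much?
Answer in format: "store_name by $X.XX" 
store_west by $310.39

Schema mapping: "revenue" (store_west) = "total_sale" (store_central) = sale amount

Total for store_west: 1456.06
Total for store_central: 1145.67

Difference: |1456.06 - 1145.67| = 310.39
store_west has higher sales by $310.39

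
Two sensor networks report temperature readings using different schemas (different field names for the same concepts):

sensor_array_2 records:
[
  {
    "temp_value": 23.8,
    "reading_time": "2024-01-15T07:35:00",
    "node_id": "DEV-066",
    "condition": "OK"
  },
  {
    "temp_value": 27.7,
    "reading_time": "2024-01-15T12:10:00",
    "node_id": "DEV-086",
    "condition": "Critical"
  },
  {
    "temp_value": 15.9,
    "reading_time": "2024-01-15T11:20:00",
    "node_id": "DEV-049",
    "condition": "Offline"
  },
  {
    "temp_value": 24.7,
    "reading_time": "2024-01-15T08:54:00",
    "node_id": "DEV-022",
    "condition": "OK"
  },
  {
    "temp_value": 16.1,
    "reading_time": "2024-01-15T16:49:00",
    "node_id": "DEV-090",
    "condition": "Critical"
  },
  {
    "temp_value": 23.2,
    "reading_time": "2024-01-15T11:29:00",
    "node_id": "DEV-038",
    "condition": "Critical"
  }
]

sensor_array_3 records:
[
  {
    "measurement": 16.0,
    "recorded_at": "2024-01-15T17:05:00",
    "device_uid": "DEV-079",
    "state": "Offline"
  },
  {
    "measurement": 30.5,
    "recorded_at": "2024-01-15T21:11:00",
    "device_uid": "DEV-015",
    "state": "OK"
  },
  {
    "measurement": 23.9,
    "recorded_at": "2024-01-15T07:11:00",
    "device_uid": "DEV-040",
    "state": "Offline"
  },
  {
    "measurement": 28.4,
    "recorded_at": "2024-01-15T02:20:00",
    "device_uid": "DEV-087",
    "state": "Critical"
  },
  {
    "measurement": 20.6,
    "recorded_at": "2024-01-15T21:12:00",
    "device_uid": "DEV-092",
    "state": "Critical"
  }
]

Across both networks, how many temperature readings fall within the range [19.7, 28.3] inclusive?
6

Schema mapping: "temp_value" (sensor_array_2) = "measurement" (sensor_array_3) = temperature

Readings in [19.7, 28.3] from sensor_array_2: 4
Readings in [19.7, 28.3] from sensor_array_3: 2

Total count: 4 + 2 = 6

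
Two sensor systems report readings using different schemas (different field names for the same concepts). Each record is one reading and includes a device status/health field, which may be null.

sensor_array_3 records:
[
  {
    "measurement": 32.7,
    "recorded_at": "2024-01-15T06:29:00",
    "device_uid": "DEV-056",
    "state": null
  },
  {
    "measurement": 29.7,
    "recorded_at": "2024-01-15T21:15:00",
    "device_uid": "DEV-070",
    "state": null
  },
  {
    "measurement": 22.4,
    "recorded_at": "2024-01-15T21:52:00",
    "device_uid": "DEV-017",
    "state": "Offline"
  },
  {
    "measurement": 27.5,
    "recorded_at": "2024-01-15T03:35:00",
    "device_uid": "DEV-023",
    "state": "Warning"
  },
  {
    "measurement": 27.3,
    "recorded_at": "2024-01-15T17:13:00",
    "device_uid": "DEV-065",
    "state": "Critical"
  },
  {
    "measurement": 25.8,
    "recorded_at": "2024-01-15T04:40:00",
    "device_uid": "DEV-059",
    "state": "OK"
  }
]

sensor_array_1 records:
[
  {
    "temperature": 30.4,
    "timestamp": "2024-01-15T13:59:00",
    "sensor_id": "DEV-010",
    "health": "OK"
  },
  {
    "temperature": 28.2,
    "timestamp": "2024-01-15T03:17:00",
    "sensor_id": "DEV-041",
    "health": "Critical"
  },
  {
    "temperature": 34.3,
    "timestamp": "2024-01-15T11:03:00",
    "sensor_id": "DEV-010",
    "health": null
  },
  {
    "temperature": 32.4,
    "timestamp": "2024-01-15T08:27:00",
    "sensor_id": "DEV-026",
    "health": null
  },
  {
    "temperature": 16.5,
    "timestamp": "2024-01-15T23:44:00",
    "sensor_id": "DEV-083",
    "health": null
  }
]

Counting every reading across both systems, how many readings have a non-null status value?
6

Schema mapping: "state" (sensor_array_3) = "health" (sensor_array_1) = status

Non-null in sensor_array_3: 4
Non-null in sensor_array_1: 2

Total non-null: 4 + 2 = 6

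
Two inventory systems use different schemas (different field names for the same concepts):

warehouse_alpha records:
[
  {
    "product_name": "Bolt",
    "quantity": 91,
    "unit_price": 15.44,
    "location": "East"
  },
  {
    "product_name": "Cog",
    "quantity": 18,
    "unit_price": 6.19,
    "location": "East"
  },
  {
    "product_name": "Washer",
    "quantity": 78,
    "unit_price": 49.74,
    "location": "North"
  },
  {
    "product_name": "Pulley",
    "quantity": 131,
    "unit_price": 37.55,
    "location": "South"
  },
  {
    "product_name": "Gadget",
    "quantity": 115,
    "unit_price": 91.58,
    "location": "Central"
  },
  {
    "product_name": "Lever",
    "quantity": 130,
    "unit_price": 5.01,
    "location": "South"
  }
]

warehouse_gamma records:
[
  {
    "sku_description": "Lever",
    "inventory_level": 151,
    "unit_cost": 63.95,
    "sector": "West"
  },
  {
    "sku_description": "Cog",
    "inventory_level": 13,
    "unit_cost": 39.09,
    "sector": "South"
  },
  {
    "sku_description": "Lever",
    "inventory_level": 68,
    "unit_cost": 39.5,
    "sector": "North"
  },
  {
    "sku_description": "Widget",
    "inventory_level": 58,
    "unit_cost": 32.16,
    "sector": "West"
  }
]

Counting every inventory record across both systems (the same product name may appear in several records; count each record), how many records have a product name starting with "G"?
1

Schema mapping: "product_name" (warehouse_alpha) = "sku_description" (warehouse_gamma) = product name

Records with product name starting with "G" in warehouse_alpha: 1
Records with product name starting with "G" in warehouse_gamma: 0

Total: 1 + 0 = 1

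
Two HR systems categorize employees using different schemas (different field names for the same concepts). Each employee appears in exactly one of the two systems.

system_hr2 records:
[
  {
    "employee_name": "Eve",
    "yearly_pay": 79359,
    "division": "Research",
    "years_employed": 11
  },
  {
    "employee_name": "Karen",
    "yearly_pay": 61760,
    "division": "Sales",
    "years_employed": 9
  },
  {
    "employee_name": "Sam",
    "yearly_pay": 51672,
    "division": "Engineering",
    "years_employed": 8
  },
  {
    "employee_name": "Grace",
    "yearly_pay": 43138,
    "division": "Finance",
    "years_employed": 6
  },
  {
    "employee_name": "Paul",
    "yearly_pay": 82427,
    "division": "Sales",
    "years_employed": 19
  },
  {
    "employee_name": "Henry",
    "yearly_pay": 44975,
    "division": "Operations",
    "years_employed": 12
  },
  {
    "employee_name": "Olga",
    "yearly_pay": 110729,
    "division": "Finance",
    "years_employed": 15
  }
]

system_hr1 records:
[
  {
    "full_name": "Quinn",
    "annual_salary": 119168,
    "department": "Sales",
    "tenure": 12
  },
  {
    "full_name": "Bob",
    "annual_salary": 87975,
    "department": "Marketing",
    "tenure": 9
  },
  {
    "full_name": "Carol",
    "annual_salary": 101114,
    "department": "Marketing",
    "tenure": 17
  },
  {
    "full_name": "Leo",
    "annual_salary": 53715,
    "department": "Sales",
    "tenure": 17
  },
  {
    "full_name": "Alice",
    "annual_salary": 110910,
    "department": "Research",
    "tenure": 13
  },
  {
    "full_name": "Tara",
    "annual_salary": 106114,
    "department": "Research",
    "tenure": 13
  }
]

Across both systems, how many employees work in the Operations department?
1

Schema mapping: "division" (system_hr2) = "department" (system_hr1) = department

Operations employees in system_hr2: 1
Operations employees in system_hr1: 0

Total in Operations: 1 + 0 = 1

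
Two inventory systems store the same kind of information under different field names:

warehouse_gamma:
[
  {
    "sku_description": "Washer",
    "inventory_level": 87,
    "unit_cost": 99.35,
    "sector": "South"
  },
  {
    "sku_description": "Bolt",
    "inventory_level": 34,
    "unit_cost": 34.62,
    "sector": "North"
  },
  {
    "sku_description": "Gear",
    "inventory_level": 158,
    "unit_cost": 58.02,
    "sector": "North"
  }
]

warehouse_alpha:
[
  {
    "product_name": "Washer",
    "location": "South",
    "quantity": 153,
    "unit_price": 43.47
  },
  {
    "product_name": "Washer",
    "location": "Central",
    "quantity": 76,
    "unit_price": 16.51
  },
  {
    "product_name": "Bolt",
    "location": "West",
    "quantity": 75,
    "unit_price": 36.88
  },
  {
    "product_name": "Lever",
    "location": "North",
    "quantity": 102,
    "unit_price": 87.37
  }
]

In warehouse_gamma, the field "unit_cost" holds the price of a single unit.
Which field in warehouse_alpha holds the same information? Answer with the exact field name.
unit_price

In warehouse_gamma, "unit_cost" holds the price of a single unit.
The fields in warehouse_alpha are: "product_name", "location", "quantity", "unit_price".
"unit_price" is the match: the name refers to the same concept and its values are decimal currency amounts (e.g. 43.47, 16.51).
The other fields ("product_name", "location", "quantity") hold different kinds of data.

So "unit_cost" in warehouse_gamma corresponds to "unit_price" in warehouse_alpha.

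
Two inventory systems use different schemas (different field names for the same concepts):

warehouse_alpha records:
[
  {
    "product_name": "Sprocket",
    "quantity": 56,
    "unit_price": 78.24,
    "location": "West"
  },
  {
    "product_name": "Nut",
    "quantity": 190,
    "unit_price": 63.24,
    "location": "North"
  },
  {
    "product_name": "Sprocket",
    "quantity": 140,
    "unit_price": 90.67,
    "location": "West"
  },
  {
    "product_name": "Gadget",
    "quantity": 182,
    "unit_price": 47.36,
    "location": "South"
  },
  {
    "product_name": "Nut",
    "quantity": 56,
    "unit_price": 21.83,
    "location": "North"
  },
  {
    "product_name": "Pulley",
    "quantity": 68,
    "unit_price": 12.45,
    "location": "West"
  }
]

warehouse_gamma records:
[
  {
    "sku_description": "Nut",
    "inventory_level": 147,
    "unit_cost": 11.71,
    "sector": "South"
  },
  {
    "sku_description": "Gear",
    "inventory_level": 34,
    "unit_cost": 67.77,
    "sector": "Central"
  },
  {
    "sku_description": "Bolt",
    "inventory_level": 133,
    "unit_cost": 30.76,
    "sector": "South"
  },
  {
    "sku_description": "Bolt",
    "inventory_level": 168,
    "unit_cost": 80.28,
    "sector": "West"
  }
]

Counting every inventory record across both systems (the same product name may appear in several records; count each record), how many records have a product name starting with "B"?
2

Schema mapping: "product_name" (warehouse_alpha) = "sku_description" (warehouse_gamma) = product name

Records with product name starting with "B" in warehouse_alpha: 0
Records with product name starting with "B" in warehouse_gamma: 2

Total: 0 + 2 = 2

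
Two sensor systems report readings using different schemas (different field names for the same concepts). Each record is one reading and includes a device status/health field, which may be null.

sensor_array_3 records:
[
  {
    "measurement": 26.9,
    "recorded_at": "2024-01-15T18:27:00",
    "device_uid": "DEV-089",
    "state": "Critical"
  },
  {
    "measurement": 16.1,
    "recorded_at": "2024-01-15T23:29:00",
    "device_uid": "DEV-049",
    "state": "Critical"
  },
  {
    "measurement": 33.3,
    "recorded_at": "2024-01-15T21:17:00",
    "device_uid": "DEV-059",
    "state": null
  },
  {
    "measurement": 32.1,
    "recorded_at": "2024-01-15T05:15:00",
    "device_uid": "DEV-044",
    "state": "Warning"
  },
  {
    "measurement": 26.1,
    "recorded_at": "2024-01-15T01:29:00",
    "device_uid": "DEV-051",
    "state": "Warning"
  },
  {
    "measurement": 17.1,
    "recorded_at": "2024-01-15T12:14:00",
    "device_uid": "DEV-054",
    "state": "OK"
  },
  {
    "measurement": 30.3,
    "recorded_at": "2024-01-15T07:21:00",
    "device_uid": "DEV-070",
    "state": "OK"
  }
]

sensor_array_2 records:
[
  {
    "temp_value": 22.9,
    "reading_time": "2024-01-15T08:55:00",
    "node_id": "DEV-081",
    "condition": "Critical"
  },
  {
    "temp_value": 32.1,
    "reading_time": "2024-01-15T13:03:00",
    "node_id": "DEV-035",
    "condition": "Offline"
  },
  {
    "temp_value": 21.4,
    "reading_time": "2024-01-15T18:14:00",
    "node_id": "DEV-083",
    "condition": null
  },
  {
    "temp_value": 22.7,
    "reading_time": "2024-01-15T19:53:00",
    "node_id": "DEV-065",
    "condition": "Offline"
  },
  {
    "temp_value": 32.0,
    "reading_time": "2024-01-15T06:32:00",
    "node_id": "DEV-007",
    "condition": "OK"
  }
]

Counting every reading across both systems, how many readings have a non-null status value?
10

Schema mapping: "state" (sensor_array_3) = "condition" (sensor_array_2) = status

Non-null in sensor_array_3: 6
Non-null in sensor_array_2: 4

Total non-null: 6 + 4 = 10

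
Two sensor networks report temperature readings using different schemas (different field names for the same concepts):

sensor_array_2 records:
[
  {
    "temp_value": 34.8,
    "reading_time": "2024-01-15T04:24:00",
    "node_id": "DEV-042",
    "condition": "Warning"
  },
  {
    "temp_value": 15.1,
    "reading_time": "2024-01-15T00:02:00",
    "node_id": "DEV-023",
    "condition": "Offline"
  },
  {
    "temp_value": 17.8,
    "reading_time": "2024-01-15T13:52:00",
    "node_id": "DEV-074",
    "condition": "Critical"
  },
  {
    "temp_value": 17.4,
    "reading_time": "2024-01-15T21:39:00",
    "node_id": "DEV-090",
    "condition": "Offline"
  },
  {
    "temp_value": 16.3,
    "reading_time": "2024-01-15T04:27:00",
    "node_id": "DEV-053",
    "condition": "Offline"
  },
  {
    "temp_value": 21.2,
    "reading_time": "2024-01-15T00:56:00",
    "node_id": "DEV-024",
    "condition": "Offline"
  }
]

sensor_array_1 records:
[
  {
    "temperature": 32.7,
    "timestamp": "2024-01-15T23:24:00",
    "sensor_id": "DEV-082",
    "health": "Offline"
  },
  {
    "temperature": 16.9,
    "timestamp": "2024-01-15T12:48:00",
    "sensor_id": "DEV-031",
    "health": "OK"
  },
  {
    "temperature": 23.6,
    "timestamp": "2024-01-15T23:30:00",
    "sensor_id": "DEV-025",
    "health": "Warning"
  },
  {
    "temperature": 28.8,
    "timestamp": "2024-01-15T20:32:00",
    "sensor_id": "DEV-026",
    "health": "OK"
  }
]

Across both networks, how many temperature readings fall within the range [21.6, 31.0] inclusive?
2

Schema mapping: "temp_value" (sensor_array_2) = "temperature" (sensor_array_1) = temperature

Readings in [21.6, 31.0] from sensor_array_2: 0
Readings in [21.6, 31.0] from sensor_array_1: 2

Total count: 0 + 2 = 2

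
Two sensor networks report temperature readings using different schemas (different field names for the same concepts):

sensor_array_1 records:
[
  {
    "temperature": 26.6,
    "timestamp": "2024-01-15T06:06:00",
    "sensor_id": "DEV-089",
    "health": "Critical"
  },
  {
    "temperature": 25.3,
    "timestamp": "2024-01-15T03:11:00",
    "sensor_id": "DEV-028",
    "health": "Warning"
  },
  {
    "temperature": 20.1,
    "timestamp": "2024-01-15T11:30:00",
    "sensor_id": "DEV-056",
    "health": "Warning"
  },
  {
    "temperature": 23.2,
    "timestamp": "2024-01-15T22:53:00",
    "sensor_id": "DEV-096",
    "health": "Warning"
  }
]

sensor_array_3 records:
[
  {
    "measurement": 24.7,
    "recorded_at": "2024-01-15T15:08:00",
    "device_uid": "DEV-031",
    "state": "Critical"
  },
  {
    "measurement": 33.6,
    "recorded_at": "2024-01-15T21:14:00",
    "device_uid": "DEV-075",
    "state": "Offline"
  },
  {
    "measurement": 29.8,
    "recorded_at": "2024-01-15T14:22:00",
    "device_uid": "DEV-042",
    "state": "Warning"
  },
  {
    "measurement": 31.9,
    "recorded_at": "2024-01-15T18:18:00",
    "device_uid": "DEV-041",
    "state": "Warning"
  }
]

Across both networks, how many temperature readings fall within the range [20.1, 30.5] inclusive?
6

Schema mapping: "temperature" (sensor_array_1) = "measurement" (sensor_array_3) = temperature

Readings in [20.1, 30.5] from sensor_array_1: 4
Readings in [20.1, 30.5] from sensor_array_3: 2

Total count: 4 + 2 = 6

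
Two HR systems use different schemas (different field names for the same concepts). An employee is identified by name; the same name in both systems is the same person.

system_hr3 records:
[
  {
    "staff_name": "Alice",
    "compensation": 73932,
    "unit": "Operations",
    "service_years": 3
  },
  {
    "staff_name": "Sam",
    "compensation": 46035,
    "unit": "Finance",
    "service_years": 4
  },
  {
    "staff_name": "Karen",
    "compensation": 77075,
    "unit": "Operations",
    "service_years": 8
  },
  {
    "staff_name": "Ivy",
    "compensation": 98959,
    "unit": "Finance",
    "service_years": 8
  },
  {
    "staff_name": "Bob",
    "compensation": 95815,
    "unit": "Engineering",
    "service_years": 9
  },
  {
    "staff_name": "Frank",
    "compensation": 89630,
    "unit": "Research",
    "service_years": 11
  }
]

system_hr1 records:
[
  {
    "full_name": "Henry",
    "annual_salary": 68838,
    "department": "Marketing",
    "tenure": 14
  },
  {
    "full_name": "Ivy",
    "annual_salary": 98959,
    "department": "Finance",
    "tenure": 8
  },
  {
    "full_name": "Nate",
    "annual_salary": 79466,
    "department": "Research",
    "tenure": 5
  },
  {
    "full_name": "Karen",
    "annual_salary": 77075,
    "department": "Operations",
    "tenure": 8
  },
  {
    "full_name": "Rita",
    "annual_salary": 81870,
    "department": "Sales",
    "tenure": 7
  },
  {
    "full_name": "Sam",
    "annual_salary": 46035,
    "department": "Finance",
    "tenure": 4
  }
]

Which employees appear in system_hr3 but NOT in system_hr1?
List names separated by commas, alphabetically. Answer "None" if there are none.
Alice, Bob, Frank

Schema mapping: "staff_name" (system_hr3) = "full_name" (system_hr1) = employee name

Names in system_hr3: ['Alice', 'Bob', 'Frank', 'Ivy', 'Karen', 'Sam']
Names in system_hr1: ['Henry', 'Ivy', 'Karen', 'Nate', 'Rita', 'Sam']

In system_hr3 but not system_hr1: ['Alice', 'Bob', 'Frank']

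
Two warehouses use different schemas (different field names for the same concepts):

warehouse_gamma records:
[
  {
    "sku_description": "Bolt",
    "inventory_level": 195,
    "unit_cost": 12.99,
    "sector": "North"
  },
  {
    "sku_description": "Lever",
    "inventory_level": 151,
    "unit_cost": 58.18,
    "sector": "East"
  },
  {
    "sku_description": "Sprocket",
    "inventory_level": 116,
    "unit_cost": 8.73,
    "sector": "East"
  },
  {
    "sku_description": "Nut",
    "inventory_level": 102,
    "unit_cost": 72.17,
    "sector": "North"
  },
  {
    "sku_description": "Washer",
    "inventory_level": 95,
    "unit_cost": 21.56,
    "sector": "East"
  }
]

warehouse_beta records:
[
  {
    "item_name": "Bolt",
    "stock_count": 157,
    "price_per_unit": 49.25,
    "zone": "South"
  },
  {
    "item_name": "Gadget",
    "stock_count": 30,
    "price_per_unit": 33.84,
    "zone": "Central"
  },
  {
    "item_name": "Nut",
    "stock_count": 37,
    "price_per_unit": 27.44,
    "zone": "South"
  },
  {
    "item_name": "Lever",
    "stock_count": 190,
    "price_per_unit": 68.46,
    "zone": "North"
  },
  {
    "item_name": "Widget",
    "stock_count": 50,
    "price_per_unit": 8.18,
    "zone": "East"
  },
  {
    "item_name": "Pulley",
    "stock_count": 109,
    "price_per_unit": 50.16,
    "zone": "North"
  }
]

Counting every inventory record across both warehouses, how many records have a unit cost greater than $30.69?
6

Schema mapping: "unit_cost" (warehouse_gamma) = "price_per_unit" (warehouse_beta) = unit cost

Records > $30.69 in warehouse_gamma: 2
Records > $30.69 in warehouse_beta: 4

Total count: 2 + 4 = 6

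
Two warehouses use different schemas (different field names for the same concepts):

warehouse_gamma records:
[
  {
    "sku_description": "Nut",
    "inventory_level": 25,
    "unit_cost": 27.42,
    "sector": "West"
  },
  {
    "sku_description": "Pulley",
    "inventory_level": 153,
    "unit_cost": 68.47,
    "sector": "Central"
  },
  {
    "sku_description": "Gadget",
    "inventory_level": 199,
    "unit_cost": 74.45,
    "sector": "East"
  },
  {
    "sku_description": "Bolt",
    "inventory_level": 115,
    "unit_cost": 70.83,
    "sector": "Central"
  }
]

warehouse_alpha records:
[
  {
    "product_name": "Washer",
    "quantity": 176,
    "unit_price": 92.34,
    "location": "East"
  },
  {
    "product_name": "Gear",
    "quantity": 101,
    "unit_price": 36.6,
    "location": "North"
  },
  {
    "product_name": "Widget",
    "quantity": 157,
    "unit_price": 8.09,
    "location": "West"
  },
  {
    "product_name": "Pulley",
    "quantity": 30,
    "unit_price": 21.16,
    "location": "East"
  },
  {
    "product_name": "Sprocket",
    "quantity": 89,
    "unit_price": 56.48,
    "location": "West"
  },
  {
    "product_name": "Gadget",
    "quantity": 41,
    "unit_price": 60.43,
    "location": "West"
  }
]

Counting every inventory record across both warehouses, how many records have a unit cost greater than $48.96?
6

Schema mapping: "unit_cost" (warehouse_gamma) = "unit_price" (warehouse_alpha) = unit cost

Records > $48.96 in warehouse_gamma: 3
Records > $48.96 in warehouse_alpha: 3

Total count: 3 + 3 = 6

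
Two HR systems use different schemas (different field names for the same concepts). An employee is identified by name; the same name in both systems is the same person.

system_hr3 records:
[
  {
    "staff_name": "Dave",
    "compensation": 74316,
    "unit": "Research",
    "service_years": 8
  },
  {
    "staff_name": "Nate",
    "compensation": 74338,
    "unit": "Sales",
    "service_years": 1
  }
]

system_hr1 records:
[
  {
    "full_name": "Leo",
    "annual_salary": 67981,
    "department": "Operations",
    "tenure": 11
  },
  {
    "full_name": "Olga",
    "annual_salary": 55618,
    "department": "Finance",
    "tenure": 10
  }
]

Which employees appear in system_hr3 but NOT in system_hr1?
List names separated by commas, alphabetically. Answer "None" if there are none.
Dave, Nate

Schema mapping: "staff_name" (system_hr3) = "full_name" (system_hr1) = employee name

Names in system_hr3: ['Dave', 'Nate']
Names in system_hr1: ['Leo', 'Olga']

In system_hr3 but not system_hr1: ['Dave', 'Nate']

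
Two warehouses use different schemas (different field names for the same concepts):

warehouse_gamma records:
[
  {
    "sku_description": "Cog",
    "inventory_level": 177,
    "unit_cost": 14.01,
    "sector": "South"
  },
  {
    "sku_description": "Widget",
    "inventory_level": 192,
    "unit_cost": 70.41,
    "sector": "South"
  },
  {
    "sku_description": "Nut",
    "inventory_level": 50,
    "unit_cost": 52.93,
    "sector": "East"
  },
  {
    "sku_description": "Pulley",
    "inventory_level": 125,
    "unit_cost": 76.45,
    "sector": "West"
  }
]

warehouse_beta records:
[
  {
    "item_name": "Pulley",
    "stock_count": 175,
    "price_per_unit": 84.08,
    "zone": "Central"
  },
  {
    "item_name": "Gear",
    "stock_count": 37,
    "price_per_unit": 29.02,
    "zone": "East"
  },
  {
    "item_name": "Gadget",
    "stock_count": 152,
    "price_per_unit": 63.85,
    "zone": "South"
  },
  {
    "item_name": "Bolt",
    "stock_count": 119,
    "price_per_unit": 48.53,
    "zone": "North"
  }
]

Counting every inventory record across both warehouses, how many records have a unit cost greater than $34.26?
6

Schema mapping: "unit_cost" (warehouse_gamma) = "price_per_unit" (warehouse_beta) = unit cost

Records > $34.26 in warehouse_gamma: 3
Records > $34.26 in warehouse_beta: 3

Total count: 3 + 3 = 6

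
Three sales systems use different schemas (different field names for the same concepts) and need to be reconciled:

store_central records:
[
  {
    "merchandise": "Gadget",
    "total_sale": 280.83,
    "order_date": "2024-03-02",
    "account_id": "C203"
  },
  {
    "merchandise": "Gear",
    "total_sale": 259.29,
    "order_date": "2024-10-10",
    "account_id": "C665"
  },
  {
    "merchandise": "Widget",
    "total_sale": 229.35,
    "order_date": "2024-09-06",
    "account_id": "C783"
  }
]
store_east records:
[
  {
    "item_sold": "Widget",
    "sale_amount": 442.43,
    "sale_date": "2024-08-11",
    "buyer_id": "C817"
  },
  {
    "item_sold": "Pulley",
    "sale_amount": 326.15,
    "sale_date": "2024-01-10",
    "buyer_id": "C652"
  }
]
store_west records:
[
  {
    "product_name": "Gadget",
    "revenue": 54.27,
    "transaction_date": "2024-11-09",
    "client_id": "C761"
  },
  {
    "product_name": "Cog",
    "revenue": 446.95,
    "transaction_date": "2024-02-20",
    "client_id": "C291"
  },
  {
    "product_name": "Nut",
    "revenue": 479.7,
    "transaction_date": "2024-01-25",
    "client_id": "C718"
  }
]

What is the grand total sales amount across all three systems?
2518.97

Schema reconciliation - all amount fields map to sale amount:

store_central (total_sale): 769.47
store_east (sale_amount): 768.58
store_west (revenue): 980.92

Grand total: 2518.97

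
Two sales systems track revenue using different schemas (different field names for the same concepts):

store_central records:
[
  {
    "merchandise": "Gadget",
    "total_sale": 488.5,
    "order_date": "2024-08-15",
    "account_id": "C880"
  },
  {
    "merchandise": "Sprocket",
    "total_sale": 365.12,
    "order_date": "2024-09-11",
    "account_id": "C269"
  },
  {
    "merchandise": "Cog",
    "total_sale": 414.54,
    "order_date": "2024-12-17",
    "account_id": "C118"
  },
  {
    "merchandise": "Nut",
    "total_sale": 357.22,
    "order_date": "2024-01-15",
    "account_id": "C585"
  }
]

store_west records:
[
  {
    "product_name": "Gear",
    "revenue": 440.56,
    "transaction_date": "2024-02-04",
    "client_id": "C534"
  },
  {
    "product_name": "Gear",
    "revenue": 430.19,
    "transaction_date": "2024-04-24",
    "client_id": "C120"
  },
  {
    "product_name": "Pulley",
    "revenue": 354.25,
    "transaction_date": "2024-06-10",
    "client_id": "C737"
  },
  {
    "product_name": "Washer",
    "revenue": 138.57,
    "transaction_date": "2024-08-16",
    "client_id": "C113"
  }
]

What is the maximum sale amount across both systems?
488.5

Reconcile: "total_sale" (store_central) = "revenue" (store_west) = sale amount

Maximum in store_central: 488.5
Maximum in store_west: 440.56

Overall maximum: max(488.5, 440.56) = 488.5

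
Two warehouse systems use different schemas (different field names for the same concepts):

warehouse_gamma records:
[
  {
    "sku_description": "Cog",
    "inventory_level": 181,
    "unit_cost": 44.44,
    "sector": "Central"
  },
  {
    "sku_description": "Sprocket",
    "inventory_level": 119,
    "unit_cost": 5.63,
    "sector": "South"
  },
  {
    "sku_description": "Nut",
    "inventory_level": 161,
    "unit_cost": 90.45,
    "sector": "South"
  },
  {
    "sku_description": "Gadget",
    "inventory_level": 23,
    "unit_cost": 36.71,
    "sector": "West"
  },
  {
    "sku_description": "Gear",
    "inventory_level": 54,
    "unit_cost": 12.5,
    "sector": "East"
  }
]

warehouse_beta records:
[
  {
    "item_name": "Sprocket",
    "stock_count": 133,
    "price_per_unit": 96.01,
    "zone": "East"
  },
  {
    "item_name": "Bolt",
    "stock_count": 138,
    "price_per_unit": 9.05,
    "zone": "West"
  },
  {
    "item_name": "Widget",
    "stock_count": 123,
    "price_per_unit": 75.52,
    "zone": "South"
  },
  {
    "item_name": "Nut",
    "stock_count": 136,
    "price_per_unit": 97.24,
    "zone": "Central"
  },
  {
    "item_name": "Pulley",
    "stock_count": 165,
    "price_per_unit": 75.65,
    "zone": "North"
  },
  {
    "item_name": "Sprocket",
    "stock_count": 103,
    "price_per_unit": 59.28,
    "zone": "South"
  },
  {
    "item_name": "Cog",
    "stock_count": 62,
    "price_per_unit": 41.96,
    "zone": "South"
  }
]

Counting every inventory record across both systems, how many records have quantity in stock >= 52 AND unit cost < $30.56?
3

Schema mappings:
- "inventory_level" (warehouse_gamma) = "stock_count" (warehouse_beta) = quantity
- "unit_cost" (warehouse_gamma) = "price_per_unit" (warehouse_beta) = unit cost

Records meeting both conditions in warehouse_gamma: 2
Records meeting both conditions in warehouse_beta: 1

Total: 2 + 1 = 3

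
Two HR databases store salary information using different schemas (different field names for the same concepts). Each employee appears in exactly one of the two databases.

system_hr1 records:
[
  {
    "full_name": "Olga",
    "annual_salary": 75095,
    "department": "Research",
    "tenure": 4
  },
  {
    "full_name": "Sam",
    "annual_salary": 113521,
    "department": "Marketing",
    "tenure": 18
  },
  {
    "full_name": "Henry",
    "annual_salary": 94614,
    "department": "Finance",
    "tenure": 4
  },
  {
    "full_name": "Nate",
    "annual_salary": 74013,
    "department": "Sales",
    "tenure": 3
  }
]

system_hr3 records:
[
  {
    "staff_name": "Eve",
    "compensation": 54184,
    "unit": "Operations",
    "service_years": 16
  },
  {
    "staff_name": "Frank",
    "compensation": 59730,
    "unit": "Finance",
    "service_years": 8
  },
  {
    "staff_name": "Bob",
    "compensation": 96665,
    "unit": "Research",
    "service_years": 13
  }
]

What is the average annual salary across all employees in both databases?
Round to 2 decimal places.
81117.43

Schema mapping: "annual_salary" (system_hr1) = "compensation" (system_hr3) = annual salary

All salaries: [75095, 113521, 94614, 74013, 54184, 59730, 96665]
Sum: 567822
Count: 7
Average: 567822 / 7 = 81117.43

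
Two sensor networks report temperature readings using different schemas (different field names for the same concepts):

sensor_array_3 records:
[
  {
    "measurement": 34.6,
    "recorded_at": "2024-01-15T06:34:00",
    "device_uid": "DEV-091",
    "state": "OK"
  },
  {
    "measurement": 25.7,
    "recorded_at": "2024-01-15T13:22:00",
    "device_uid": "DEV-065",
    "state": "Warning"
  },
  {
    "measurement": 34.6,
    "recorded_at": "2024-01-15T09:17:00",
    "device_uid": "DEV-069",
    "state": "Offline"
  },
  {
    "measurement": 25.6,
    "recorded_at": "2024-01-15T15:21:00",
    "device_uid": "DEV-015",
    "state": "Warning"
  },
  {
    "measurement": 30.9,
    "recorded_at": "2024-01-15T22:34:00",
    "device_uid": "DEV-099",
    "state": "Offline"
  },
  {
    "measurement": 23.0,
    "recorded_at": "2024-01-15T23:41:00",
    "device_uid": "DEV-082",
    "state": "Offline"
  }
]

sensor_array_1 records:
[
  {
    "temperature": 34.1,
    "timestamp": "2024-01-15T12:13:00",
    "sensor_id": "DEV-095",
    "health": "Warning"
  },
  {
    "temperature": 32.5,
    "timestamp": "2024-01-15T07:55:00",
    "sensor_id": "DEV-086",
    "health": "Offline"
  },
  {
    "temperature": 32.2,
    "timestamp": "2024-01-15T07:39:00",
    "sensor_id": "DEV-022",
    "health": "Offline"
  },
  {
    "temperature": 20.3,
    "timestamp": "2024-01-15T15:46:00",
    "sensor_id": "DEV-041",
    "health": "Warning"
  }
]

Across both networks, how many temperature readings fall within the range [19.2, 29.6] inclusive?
4

Schema mapping: "measurement" (sensor_array_3) = "temperature" (sensor_array_1) = temperature

Readings in [19.2, 29.6] from sensor_array_3: 3
Readings in [19.2, 29.6] from sensor_array_1: 1

Total count: 3 + 1 = 4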